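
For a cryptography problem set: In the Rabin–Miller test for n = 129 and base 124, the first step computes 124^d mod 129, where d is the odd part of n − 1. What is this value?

124

n − 1 = 128 = 2^7 · 1, so s = 7 and d = 1.
124^1 mod 129 = 124.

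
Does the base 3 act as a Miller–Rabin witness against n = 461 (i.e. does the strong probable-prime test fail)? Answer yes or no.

no

n − 1 = 460 = 2^2 · 115, so s = 2 and d = 115.
Repeated squaring mod 461: 3^1 ≡ 3, 3^2 ≡ 9, 3^4 ≡ 81, 3^8 ≡ 107, 3^16 ≡ 385, 3^32 ≡ 244, 3^64 ≡ 67.
115 = 64 + 32 + 16 + 2 + 1, so 3^115 ≡ 67·244·385·9·3 ≡ 413 (mod 461).
x_0 = 3^115 mod 461 = 413.
x_0 is neither 1 nor 460, so continue squaring.
x_1 = 413^2 mod 461 = 460.
x_1 ≡ −1, so 3 is not a witness.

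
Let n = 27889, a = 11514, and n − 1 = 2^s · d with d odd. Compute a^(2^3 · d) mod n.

7182

n − 1 = 27888 = 2^4 · 1743, so s = 4 and d = 1743.
x_0 = 11514^1743 mod 27889 = 16532.
x_1 = 16532^2 mod 27889 = 22713.
x_2 = 22713^2 mod 27889 = 17536.
x_3 = 17536^2 mod 27889 = 7182.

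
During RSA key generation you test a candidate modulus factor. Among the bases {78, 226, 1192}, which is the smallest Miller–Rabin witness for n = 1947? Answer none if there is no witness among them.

n − 1 = 1946 = 2^1 · 973, so s = 1 and d = 973.
Base 78: x_0 = 78^973 mod 1947 = 1563. x_0 ∉ {1, 1946} and s = 1, so 78 is a Miller–Rabin witness and 1947 is composite.
Base 226: x_0 = 226^973 mod 1947 = 1228. x_0 ∉ {1, 1946} and s = 1, so 226 is a Miller–Rabin witness and 1947 is composite.
Base 1192: x_0 = 1192^973 mod 1947 = 559. x_0 ∉ {1, 1946} and s = 1, so 1192 is a Miller–Rabin witness and 1947 is composite.
The smallest witness among the given bases is 78.

78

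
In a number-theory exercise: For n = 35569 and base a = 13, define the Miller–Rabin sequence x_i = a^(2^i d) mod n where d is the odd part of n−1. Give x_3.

n − 1 = 35568 = 2^4 · 2223, so s = 4 and d = 2223.
By repeated squaring, 13^2223 ≡ 3892 (mod 35569).
x_0 = 3892.
x_1 = 3892^2 mod 35569 = 30839.
x_2 = 30839^2 mod 35569 = 35568.
x_3 = 35568^2 mod 35569 = 1.

1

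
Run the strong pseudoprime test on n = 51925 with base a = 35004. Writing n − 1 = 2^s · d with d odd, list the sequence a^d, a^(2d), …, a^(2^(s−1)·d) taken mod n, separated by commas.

n − 1 = 51924 = 2^2 · 12981, so s = 2 and d = 12981.
x_0 = 35004^12981 mod 51925 = 34504.
x_1 = 34504^2 mod 51925 = 41541.

34504, 41541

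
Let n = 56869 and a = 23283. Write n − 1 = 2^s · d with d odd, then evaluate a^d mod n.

51505

n − 1 = 56868 = 2^2 · 14217, so s = 2 and d = 14217.
23283^14217 mod 56869 = 51505.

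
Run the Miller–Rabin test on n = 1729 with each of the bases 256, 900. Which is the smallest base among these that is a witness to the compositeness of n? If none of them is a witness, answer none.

n − 1 = 1728 = 2^6 · 27, so s = 6 and d = 27.
Base 256: x_0 = 256^27 mod 1729 = 1. x_0 = 1, so 256 is not a witness.
Base 900: x_0 = 900^27 mod 1729 = 1. x_0 = 1, so 900 is not a witness.
No listed base is a witness for 1729.

none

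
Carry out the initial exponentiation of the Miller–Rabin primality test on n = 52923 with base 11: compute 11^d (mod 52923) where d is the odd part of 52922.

41000

n − 1 = 52922 = 2^1 · 26461, so s = 1 and d = 26461.
Repeated squaring mod 52923: 11^1 ≡ 11, 11^2 ≡ 121, 11^4 ≡ 14641, 11^8 ≡ 20731, 11^16 ≡ 39601, 11^32 ≡ 24865, 11^64 ≡ 21739, 11^128 ≡ 34654, 11^256 ≡ 23923, 11^512 ≡ 607, 11^1024 ≡ 50911, 11^2048 ≡ 25996, 11^4096 ≡ 18229, 11^8192 ≡ 45847, 11^16384 ≡ 4618.
26461 = 16384 + 8192 + 1024 + 512 + 256 + 64 + 16 + 8 + 4 + 1, so 11^26461 ≡ 4618·45847·50911·607·23923·21739·39601·20731·14641·11 ≡ 41000 (mod 52923).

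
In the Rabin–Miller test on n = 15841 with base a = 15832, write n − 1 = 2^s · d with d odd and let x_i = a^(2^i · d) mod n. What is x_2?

1

n − 1 = 15840 = 2^5 · 495, so s = 5 and d = 495.
x_0 = 15832^495 mod 15841 = 15623.
x_1 = 15623^2 mod 15841 = 1.
x_2 = 1^2 mod 15841 = 1.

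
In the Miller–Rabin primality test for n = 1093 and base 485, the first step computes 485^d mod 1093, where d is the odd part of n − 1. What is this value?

1092

n − 1 = 1092 = 2^2 · 273, so s = 2 and d = 273.
Repeated squaring mod 1093: 485^1 ≡ 485, 485^2 ≡ 230, 485^4 ≡ 436, 485^8 ≡ 1007, 485^16 ≡ 838, 485^32 ≡ 538, 485^64 ≡ 892, 485^128 ≡ 1053, 485^256 ≡ 507.
273 = 256 + 16 + 1, so 485^273 ≡ 507·838·485 ≡ 1092 (mod 1093).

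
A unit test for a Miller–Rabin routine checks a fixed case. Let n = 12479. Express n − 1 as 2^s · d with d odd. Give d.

6239

Halving: 12478 → 6239; 6239 is odd.
So 12478 = 2^1 · 6239.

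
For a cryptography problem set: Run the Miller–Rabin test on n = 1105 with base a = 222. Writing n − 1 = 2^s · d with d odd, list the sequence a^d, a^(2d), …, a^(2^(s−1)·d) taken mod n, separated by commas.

222, 664, 1, 1

n − 1 = 1104 = 2^4 · 69, so s = 4 and d = 69.
x_0 = 222^69 mod 1105 = 222.
x_1 = 222^2 mod 1105 = 664.
x_2 = 664^2 mod 1105 = 1.
x_3 = 1^2 mod 1105 = 1.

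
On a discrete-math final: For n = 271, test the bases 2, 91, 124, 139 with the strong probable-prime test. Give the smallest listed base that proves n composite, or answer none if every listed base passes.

none

n − 1 = 270 = 2^1 · 135, so s = 1 and d = 135.
Base 2: x_0 = 2^135 mod 271 = 1. x_0 = 1, so 2 is not a witness.
Base 91: x_0 = 91^135 mod 271 = 270. x_0 = 270 ≡ −1, so 91 is not a witness.
Base 124: x_0 = 124^135 mod 271 = 1. x_0 = 1, so 124 is not a witness.
Base 139: x_0 = 139^135 mod 271 = 1. x_0 = 1, so 139 is not a witness.
No listed base is a witness for 271.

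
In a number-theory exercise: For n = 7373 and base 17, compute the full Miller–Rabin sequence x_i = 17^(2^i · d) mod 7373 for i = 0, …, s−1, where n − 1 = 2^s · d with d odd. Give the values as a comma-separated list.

6226, 3215

n − 1 = 7372 = 2^2 · 1843, so s = 2 and d = 1843.
x_0 = 17^1843 mod 7373 = 6226.
x_1 = 6226^2 mod 7373 = 3215.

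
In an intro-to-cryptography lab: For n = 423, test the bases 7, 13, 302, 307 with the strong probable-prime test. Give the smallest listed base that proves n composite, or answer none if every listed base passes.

7

n − 1 = 422 = 2^1 · 211, so s = 1 and d = 211.
Base 7: x_0 = 7^211 mod 423 = 286. x_0 ∉ {1, 422} and s = 1, so 7 is a Miller–Rabin witness and 423 is composite.
Base 13: x_0 = 13^211 mod 423 = 391. x_0 ∉ {1, 422} and s = 1, so 13 is a Miller–Rabin witness and 423 is composite.
Base 302: x_0 = 302^211 mod 423 = 176. x_0 ∉ {1, 422} and s = 1, so 302 is a Miller–Rabin witness and 423 is composite.
Base 307: x_0 = 307^211 mod 423 = 55. x_0 ∉ {1, 422} and s = 1, so 307 is a Miller–Rabin witness and 423 is composite.
The smallest witness among the given bases is 7.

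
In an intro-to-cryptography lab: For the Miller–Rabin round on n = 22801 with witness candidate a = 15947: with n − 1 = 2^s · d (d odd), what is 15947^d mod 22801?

9210

n − 1 = 22800 = 2^4 · 1425, so s = 4 and d = 1425.
By repeated squaring, 15947^1425 ≡ 9210 (mod 22801).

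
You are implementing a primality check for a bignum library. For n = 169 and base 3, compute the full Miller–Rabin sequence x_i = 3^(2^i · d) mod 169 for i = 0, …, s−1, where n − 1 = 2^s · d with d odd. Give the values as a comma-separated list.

n − 1 = 168 = 2^3 · 21, so s = 3 and d = 21.
x_0 = 3^21 mod 169 = 14.
x_1 = 14^2 mod 169 = 27.
x_2 = 27^2 mod 169 = 53.

14, 27, 53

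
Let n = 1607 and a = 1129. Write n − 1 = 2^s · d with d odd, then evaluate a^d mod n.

n − 1 = 1606 = 2^1 · 803, so s = 1 and d = 803.
1129^803 mod 1607 = 1606.

1606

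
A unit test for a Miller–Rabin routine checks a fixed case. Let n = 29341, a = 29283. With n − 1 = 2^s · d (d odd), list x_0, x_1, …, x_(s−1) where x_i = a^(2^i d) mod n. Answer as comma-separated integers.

20129, 6772

n − 1 = 29340 = 2^2 · 7335, so s = 2 and d = 7335.
x_0 = 29283^7335 mod 29341 = 20129.
x_1 = 20129^2 mod 29341 = 6772.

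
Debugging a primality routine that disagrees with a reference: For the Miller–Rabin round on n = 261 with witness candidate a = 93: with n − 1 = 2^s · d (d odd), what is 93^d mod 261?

n − 1 = 260 = 2^2 · 65, so s = 2 and d = 65.
93^65 mod 261 = 225.

225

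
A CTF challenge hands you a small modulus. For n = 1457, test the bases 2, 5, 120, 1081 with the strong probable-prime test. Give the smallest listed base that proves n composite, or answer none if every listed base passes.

2

n − 1 = 1456 = 2^4 · 91, so s = 4 and d = 91.
Base 2: x_0 = 2^91 mod 1457 = 870. x_0 is neither 1 nor 1456, so continue squaring. x_1 = 870^2 mod 1457 = 717. x_2 = 717^2 mod 1457 = 1225. x_3 = 1225^2 mod 1457 = 1372. Reached i = s−1 = 3 without hitting −1: 2 is a Miller–Rabin witness and 1457 is composite.
Base 5: x_0 = 5^91 mod 1457 = 160. x_0 is neither 1 nor 1456, so continue squaring. x_1 = 160^2 mod 1457 = 831. x_2 = 831^2 mod 1457 = 1400. x_3 = 1400^2 mod 1457 = 335. Reached i = s−1 = 3 without hitting −1: 5 is a Miller–Rabin witness and 1457 is composite.
Base 120: x_0 = 120^91 mod 1457 = 461. x_0 is neither 1 nor 1456, so continue squaring. x_1 = 461^2 mod 1457 = 1256. x_2 = 1256^2 mod 1457 = 1062. x_3 = 1062^2 mod 1457 = 126. Reached i = s−1 = 3 without hitting −1: 120 is a Miller–Rabin witness and 1457 is composite.
Base 1081: x_0 = 1081^91 mod 1457 = 1081. x_0 is neither 1 nor 1456, so continue squaring. x_1 = 1081^2 mod 1457 = 47. x_2 = 47^2 mod 1457 = 752. x_3 = 752^2 mod 1457 = 188. Reached i = s−1 = 3 without hitting −1: 1081 is a Miller–Rabin witness and 1457 is composite.
The smallest witness among the given bases is 2.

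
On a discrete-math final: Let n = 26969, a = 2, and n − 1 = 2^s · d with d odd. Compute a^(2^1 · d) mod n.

14048

n − 1 = 26968 = 2^3 · 3371, so s = 3 and d = 3371.
Repeated squaring mod 26969: 2^1 ≡ 2, 2^2 ≡ 4, 2^4 ≡ 16, 2^8 ≡ 256, 2^16 ≡ 11598, 2^32 ≡ 19201, 2^64 ≡ 12171, 2^128 ≡ 19493, 2^256 ≡ 10808, 2^512 ≡ 10125, 2^1024 ≡ 6456, 2^2048 ≡ 12831.
3371 = 2048 + 1024 + 256 + 32 + 8 + 2 + 1, so 2^3371 ≡ 12831·6456·10808·19201·256·4·2 ≡ 12773 (mod 26969).
x_0 = 12773.
x_1 = 12773^2 mod 26969 = 14048.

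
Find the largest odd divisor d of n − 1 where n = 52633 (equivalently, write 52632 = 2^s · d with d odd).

Halving: 52632 → 26316 → 13158 → 6579; 6579 is odd.
So 52632 = 2^3 · 6579.

6579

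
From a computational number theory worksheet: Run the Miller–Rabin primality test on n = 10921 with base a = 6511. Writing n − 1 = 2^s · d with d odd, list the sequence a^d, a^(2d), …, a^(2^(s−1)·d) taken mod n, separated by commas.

5804, 6052, 8591

n − 1 = 10920 = 2^3 · 1365, so s = 3 and d = 1365.
x_0 = 6511^1365 mod 10921 = 5804.
x_1 = 5804^2 mod 10921 = 6052.
x_2 = 6052^2 mod 10921 = 8591.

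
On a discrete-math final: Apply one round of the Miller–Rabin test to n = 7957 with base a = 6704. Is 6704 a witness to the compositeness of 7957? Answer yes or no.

n − 1 = 7956 = 2^2 · 1989, so s = 2 and d = 1989.
Repeated squaring mod 7957: 6704^1 ≡ 6704, 6704^2 ≡ 2480, 6704^4 ≡ 7596, 6704^8 ≡ 3009, 6704^16 ≡ 6972, 6704^32 ≡ 7428, 6704^64 ≡ 1346, 6704^128 ≡ 5477, 6704^256 ≡ 7596, 6704^512 ≡ 3009, 6704^1024 ≡ 6972.
1989 = 1024 + 512 + 256 + 128 + 64 + 4 + 1, so 6704^1989 ≡ 6972·3009·7596·5477·1346·7596·6704 ≡ 1341 (mod 7957).
x_0 = 6704^1989 mod 7957 = 1341.
x_0 is neither 1 nor 7956, so continue squaring.
x_1 = 1341^2 mod 7957 = 7956.
x_1 ≡ −1, so 6704 is not a witness.

no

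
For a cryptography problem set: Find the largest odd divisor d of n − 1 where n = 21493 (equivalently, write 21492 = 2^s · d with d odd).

5373

Halving: 21492 → 10746 → 5373; 5373 is odd.
So 21492 = 2^2 · 5373.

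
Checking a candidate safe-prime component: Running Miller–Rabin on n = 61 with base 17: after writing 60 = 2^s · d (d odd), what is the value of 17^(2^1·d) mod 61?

60

n − 1 = 60 = 2^2 · 15, so s = 2 and d = 15.
x_0 = 17^15 mod 61 = 50.
x_1 = 50^2 mod 61 = 60.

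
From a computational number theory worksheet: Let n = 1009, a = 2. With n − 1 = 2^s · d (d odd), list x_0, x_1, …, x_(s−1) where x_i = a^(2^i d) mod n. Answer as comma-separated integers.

n − 1 = 1008 = 2^4 · 63, so s = 4 and d = 63.
x_0 = 2^63 mod 1009 = 192.
x_1 = 192^2 mod 1009 = 540.
x_2 = 540^2 mod 1009 = 1008.
x_3 = 1008^2 mod 1009 = 1.

192, 540, 1008, 1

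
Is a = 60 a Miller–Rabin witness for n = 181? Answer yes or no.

n − 1 = 180 = 2^2 · 45, so s = 2 and d = 45.
x_0 = 60^45 mod 181 = 180.
x_0 = 180 ≡ −1, so 60 is not a witness.

no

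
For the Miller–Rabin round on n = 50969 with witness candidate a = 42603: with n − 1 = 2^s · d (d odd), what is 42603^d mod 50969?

n − 1 = 50968 = 2^3 · 6371, so s = 3 and d = 6371.
Repeated squaring mod 50969: 42603^1 ≡ 42603, 42603^2 ≡ 9519, 42603^4 ≡ 39448, 42603^8 ≡ 10165, 42603^16 ≡ 13062, 42603^32 ≡ 22601, 42603^64 ≡ 44852, 42603^128 ≡ 6443, 42603^256 ≡ 23483, 42603^512 ≡ 17678, 42603^1024 ≡ 20745, 42603^2048 ≡ 23758, 42603^4096 ≡ 11858.
6371 = 4096 + 2048 + 128 + 64 + 32 + 2 + 1, so 42603^6371 ≡ 11858·23758·6443·44852·22601·9519·42603 ≡ 318 (mod 50969).

318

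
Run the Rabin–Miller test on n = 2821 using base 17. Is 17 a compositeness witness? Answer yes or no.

no

n − 1 = 2820 = 2^2 · 705, so s = 2 and d = 705.
x_0 = 17^705 mod 2821 = 2820.
x_0 = 2820 ≡ −1, so 17 is not a witness.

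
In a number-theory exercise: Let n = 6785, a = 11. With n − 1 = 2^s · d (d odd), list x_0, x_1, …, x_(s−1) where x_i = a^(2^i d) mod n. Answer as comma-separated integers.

916, 4501, 5776, 331, 1001, 4606, 5326

n − 1 = 6784 = 2^7 · 53, so s = 7 and d = 53.
x_0 = 11^53 mod 6785 = 916.
x_1 = 916^2 mod 6785 = 4501.
x_2 = 4501^2 mod 6785 = 5776.
x_3 = 5776^2 mod 6785 = 331.
x_4 = 331^2 mod 6785 = 1001.
x_5 = 1001^2 mod 6785 = 4606.
x_6 = 4606^2 mod 6785 = 5326.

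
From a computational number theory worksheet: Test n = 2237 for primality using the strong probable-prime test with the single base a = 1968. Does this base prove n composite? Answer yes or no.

n − 1 = 2236 = 2^2 · 559, so s = 2 and d = 559.
x_0 = 1968^559 mod 2237 = 1021.
x_0 is neither 1 nor 2236, so continue squaring.
x_1 = 1021^2 mod 2237 = 2236.
x_1 ≡ −1, so 1968 is not a witness.

no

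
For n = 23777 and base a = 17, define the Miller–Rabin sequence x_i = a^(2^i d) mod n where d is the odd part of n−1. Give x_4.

n − 1 = 23776 = 2^5 · 743, so s = 5 and d = 743.
x_0 = 17^743 mod 23777 = 1687.
x_1 = 1687^2 mod 23777 = 16506.
x_2 = 16506^2 mod 23777 = 11170.
x_3 = 11170^2 mod 23777 = 10981.
x_4 = 10981^2 mod 23777 = 9194.

9194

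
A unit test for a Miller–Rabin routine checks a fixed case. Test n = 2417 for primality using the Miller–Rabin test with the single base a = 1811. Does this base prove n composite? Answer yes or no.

n − 1 = 2416 = 2^4 · 151, so s = 4 and d = 151.
Repeated squaring mod 2417: 1811^1 ≡ 1811, 1811^2 ≡ 2269, 1811^4 ≡ 151, 1811^8 ≡ 1048, 1811^16 ≡ 986, 1811^32 ≡ 562, 1811^64 ≡ 1634, 1811^128 ≡ 1588.
151 = 128 + 16 + 4 + 2 + 1, so 1811^151 ≡ 1588·986·151·2269·1811 ≡ 1 (mod 2417).
x_0 = 1811^151 mod 2417 = 1.
x_0 = 1, so 1811 is not a witness.

no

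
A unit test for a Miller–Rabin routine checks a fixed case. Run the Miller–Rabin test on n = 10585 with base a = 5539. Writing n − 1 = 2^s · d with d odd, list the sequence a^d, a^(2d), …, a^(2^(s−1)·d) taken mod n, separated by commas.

n − 1 = 10584 = 2^3 · 1323, so s = 3 and d = 1323.
x_0 = 5539^1323 mod 10585 = 4089.
x_1 = 4089^2 mod 10585 = 6206.
x_2 = 6206^2 mod 10585 = 6206.

4089, 6206, 6206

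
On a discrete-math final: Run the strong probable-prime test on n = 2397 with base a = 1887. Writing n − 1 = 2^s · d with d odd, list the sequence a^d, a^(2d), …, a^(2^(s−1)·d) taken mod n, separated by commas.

n − 1 = 2396 = 2^2 · 599, so s = 2 and d = 599.
x_0 = 1887^599 mod 2397 = 1887.
x_1 = 1887^2 mod 2397 = 1224.

1887, 1224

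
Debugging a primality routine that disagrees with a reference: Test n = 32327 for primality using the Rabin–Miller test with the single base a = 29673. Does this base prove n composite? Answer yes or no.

n − 1 = 32326 = 2^1 · 16163, so s = 1 and d = 16163.
Repeated squaring mod 32327: 29673^1 ≡ 29673, 29673^2 ≡ 28757, 29673^4 ≡ 8062, 29673^8 ≡ 18574, 29673^16 ≡ 32059, 29673^32 ≡ 7170, 29673^64 ≡ 8970, 29673^128 ≡ 31324, 29673^256 ≡ 3872, 29673^512 ≡ 24983, 29673^1024 ≡ 12900, 29673^2048 ≡ 22931, 29673^4096 ≡ 32106, 29673^8192 ≡ 16514.
16163 = 8192 + 4096 + 2048 + 1024 + 512 + 256 + 32 + 2 + 1, so 29673^16163 ≡ 16514·32106·22931·12900·24983·3872·7170·28757·29673 ≡ 1 (mod 32327).
x_0 = 29673^16163 mod 32327 = 1.
x_0 = 1, so 29673 is not a witness.

no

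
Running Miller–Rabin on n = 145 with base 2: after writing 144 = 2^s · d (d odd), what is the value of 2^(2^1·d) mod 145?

n − 1 = 144 = 2^4 · 9, so s = 4 and d = 9.
x_0 = 2^9 mod 145 = 77.
x_1 = 77^2 mod 145 = 129.

129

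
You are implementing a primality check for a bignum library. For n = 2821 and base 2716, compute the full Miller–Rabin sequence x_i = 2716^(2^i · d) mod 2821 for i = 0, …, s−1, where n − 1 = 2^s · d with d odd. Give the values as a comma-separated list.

714, 2016

n − 1 = 2820 = 2^2 · 705, so s = 2 and d = 705.
x_0 = 2716^705 mod 2821 = 714.
x_1 = 714^2 mod 2821 = 2016.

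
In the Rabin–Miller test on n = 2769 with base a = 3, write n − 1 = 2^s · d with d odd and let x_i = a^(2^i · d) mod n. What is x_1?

n − 1 = 2768 = 2^4 · 173, so s = 4 and d = 173.
x_0 = 3^173 mod 2769 = 789.
x_1 = 789^2 mod 2769 = 2265.

2265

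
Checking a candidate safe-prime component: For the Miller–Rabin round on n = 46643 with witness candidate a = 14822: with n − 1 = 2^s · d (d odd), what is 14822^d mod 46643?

n − 1 = 46642 = 2^1 · 23321, so s = 1 and d = 23321.
14822^23321 mod 46643 = 1.

1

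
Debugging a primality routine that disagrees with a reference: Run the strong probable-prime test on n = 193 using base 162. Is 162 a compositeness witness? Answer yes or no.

n − 1 = 192 = 2^6 · 3, so s = 6 and d = 3.
x_0 = 162^3 mod 193 = 124.
x_0 is neither 1 nor 192, so continue squaring.
x_1 = 124^2 mod 193 = 129.
x_2 = 129^2 mod 193 = 43.
x_3 = 43^2 mod 193 = 112.
x_4 = 112^2 mod 193 = 192.
x_4 ≡ −1, so 162 is not a witness.

no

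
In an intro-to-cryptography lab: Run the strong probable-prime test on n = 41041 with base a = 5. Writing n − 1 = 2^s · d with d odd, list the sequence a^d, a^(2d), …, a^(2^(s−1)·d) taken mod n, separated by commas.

n − 1 = 41040 = 2^4 · 2565, so s = 4 and d = 2565.
x_0 = 5^2565 mod 41041 = 38303.
x_1 = 38303^2 mod 41041 = 27182.
x_2 = 27182^2 mod 41041 = 1.
x_3 = 1^2 mod 41041 = 1.

38303, 27182, 1, 1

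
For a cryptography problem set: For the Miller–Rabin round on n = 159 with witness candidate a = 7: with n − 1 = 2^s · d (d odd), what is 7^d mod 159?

n − 1 = 158 = 2^1 · 79, so s = 1 and d = 79.
Repeated squaring mod 159: 7^1 ≡ 7, 7^2 ≡ 49, 7^4 ≡ 16, 7^8 ≡ 97, 7^16 ≡ 28, 7^32 ≡ 148, 7^64 ≡ 121.
79 = 64 + 8 + 4 + 2 + 1, so 7^79 ≡ 121·97·16·49·7 ≡ 7 (mod 159).

7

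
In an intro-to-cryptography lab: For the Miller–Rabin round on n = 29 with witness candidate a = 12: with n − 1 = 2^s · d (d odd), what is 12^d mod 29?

n − 1 = 28 = 2^2 · 7, so s = 2 and d = 7.
12^7 mod 29 = 17.

17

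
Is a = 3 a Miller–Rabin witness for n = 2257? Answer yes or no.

yes

n − 1 = 2256 = 2^4 · 141, so s = 4 and d = 141.
x_0 = 3^141 mod 2257 = 1528.
x_0 is neither 1 nor 2256, so continue squaring.
x_1 = 1528^2 mod 2257 = 1046.
x_2 = 1046^2 mod 2257 = 1728.
x_3 = 1728^2 mod 2257 = 2230.
Reached i = s−1 = 3 without hitting −1: 3 is a Miller–Rabin witness and 2257 is composite.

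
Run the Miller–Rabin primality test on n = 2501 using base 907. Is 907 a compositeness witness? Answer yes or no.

no

n − 1 = 2500 = 2^2 · 625, so s = 2 and d = 625.
x_0 = 907^625 mod 2501 = 50.
x_0 is neither 1 nor 2500, so continue squaring.
x_1 = 50^2 mod 2501 = 2500.
x_1 ≡ −1, so 907 is not a witness.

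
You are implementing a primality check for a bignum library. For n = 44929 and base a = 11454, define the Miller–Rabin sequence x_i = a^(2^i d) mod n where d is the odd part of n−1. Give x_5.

n − 1 = 44928 = 2^7 · 351, so s = 7 and d = 351.
x_0 = 11454^351 mod 44929 = 25748.
x_1 = 25748^2 mod 44929 = 32109.
x_2 = 32109^2 mod 44929 = 2118.
x_3 = 2118^2 mod 44929 = 37953.
x_4 = 37953^2 mod 44929 = 6469.
x_5 = 6469^2 mod 44929 = 19062.

19062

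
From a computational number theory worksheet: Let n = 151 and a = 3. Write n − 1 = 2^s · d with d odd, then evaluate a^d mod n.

n − 1 = 150 = 2^1 · 75, so s = 1 and d = 75.
3^75 mod 151 = 150.

150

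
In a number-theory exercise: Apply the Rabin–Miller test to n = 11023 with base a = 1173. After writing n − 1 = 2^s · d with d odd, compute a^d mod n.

n − 1 = 11022 = 2^1 · 5511, so s = 1 and d = 5511.
Repeated squaring mod 11023: 1173^1 ≡ 1173, 1173^2 ≡ 9077, 1173^4 ≡ 6027, 1173^8 ≡ 3944, 1173^16 ≡ 1683, 1173^32 ≡ 10601, 1173^64 ≡ 1716, 1173^128 ≡ 1515, 1173^256 ≡ 2441, 1173^512 ≡ 6061, 1173^1024 ≡ 7085, 1173^2048 ≡ 9506, 1173^4096 ≡ 8505.
5511 = 4096 + 1024 + 256 + 128 + 4 + 2 + 1, so 1173^5511 ≡ 8505·7085·2441·1515·6027·9077·1173 ≡ 5788 (mod 11023).

5788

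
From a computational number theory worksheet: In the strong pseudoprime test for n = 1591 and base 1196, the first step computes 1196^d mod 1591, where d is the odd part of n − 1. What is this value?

914

n − 1 = 1590 = 2^1 · 795, so s = 1 and d = 795.
1196^795 mod 1591 = 914.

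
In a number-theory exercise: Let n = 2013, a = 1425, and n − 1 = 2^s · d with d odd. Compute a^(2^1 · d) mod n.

n − 1 = 2012 = 2^2 · 503, so s = 2 and d = 503.
x_0 = 1425^503 mod 2013 = 744.
x_1 = 744^2 mod 2013 = 1974.

1974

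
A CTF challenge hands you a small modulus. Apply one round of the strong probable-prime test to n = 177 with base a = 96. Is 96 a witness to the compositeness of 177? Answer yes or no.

yes

n − 1 = 176 = 2^4 · 11, so s = 4 and d = 11.
x_0 = 96^11 mod 177 = 129.
x_0 is neither 1 nor 176, so continue squaring.
x_1 = 129^2 mod 177 = 3.
x_2 = 3^2 mod 177 = 9.
x_3 = 9^2 mod 177 = 81.
Reached i = s−1 = 3 without hitting −1: 96 is a Miller–Rabin witness and 177 is composite.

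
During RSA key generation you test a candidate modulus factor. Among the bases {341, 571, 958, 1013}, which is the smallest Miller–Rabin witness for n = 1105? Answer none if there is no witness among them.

571

n − 1 = 1104 = 2^4 · 69, so s = 4 and d = 69.
Base 341: x_0 = 341^69 mod 1105 = 1. x_0 = 1, so 341 is not a witness.
Base 571: x_0 = 571^69 mod 1105 = 1026. x_0 is neither 1 nor 1104, so continue squaring. x_1 = 1026^2 mod 1105 = 716. x_2 = 716^2 mod 1105 = 1041. x_3 = 1041^2 mod 1105 = 781. Reached i = s−1 = 3 without hitting −1: 571 is a Miller–Rabin witness and 1105 is composite.
Base 958: x_0 = 958^69 mod 1105 = 313. x_0 is neither 1 nor 1104, so continue squaring. x_1 = 313^2 mod 1105 = 729. x_2 = 729^2 mod 1105 = 1041. x_3 = 1041^2 mod 1105 = 781. Reached i = s−1 = 3 without hitting −1: 958 is a Miller–Rabin witness and 1105 is composite.
Base 1013: x_0 = 1013^69 mod 1105 = 363. x_0 is neither 1 nor 1104, so continue squaring. x_1 = 363^2 mod 1105 = 274. x_2 = 274^2 mod 1105 = 1041. x_3 = 1041^2 mod 1105 = 781. Reached i = s−1 = 3 without hitting −1: 1013 is a Miller–Rabin witness and 1105 is composite.
The smallest witness among the given bases is 571.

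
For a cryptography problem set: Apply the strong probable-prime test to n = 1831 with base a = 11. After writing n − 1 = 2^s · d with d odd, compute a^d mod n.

n − 1 = 1830 = 2^1 · 915, so s = 1 and d = 915.
Repeated squaring mod 1831: 11^1 ≡ 11, 11^2 ≡ 121, 11^4 ≡ 1824, 11^8 ≡ 49, 11^16 ≡ 570, 11^32 ≡ 813, 11^64 ≡ 1809, 11^128 ≡ 484, 11^256 ≡ 1719, 11^512 ≡ 1558.
915 = 512 + 256 + 128 + 16 + 2 + 1, so 11^915 ≡ 1558·1719·484·570·121·11 ≡ 1830 (mod 1831).

1830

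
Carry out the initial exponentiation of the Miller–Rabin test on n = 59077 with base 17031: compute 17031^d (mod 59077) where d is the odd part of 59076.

n − 1 = 59076 = 2^2 · 14769, so s = 2 and d = 14769.
Repeated squaring mod 59077: 17031^1 ≡ 17031, 17031^2 ≡ 45968, 17031^4 ≡ 49965, 17031^8 ≡ 25359, 17031^16 ≡ 25736, 17031^32 ≡ 29449, 17031^64 ≡ 52318, 17031^128 ≡ 17560, 17031^256 ≡ 30737, 17031^512 ≡ 3785, 17031^1024 ≡ 29591, 17031^2048 ≡ 47064, 17031^4096 ≡ 46135, 17031^8192 ≡ 12069.
14769 = 8192 + 4096 + 2048 + 256 + 128 + 32 + 16 + 1, so 17031^14769 ≡ 12069·46135·47064·30737·17560·29449·25736·17031 ≡ 1 (mod 59077).

1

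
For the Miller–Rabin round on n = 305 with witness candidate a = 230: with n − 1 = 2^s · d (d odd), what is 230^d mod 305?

230

n − 1 = 304 = 2^4 · 19, so s = 4 and d = 19.
230^19 mod 305 = 230.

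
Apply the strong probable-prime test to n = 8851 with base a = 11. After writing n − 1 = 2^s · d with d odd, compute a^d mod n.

1786

n − 1 = 8850 = 2^1 · 4425, so s = 1 and d = 4425.
By repeated squaring, 11^4425 ≡ 1786 (mod 8851).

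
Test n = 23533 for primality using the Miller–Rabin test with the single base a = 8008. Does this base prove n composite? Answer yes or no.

yes

n − 1 = 23532 = 2^2 · 5883, so s = 2 and d = 5883.
Repeated squaring mod 23533: 8008^1 ≡ 8008, 8008^2 ≡ 639, 8008^4 ≡ 8260, 8008^8 ≡ 5433, 8008^16 ≡ 7107, 8008^32 ≡ 7631, 8008^64 ≡ 11519, 8008^128 ≡ 8307, 8008^256 ≡ 7493, 8008^512 ≡ 18844, 8008^1024 ≡ 6899, 8008^2048 ≡ 12475, 8008^4096 ≡ 1896.
5883 = 4096 + 1024 + 512 + 128 + 64 + 32 + 16 + 8 + 2 + 1, so 8008^5883 ≡ 1896·6899·18844·8307·11519·7631·7107·5433·639·8008 ≡ 18071 (mod 23533).
x_0 = 8008^5883 mod 23533 = 18071.
x_0 is neither 1 nor 23532, so continue squaring.
x_1 = 18071^2 mod 23533 = 17133.
Reached i = s−1 = 1 without hitting −1: 8008 is a Miller–Rabin witness and 23533 is composite.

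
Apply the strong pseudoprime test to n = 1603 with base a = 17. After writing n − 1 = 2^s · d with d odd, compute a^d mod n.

n − 1 = 1602 = 2^1 · 801, so s = 1 and d = 801.
Repeated squaring mod 1603: 17^1 ≡ 17, 17^2 ≡ 289, 17^4 ≡ 165, 17^8 ≡ 1577, 17^16 ≡ 676, 17^32 ≡ 121, 17^64 ≡ 214, 17^128 ≡ 912, 17^256 ≡ 1390, 17^512 ≡ 485.
801 = 512 + 256 + 32 + 1, so 17^801 ≡ 485·1390·121·17 ≡ 104 (mod 1603).

104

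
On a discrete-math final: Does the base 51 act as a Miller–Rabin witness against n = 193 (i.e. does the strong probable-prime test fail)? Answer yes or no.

no

n − 1 = 192 = 2^6 · 3, so s = 6 and d = 3.
x_0 = 51^3 mod 193 = 60.
x_0 is neither 1 nor 192, so continue squaring.
x_1 = 60^2 mod 193 = 126.
x_2 = 126^2 mod 193 = 50.
x_3 = 50^2 mod 193 = 184.
x_4 = 184^2 mod 193 = 81.
x_5 = 81^2 mod 193 = 192.
x_5 ≡ −1, so 51 is not a witness.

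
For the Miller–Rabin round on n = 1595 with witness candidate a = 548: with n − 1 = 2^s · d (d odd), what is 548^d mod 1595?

213

n − 1 = 1594 = 2^1 · 797, so s = 1 and d = 797.
548^797 mod 1595 = 213.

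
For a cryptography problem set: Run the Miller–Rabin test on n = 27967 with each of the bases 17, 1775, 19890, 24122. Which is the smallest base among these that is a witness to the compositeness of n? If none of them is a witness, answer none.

none

n − 1 = 27966 = 2^1 · 13983, so s = 1 and d = 13983.
Base 17: x_0 = 17^13983 mod 27967 = 1. x_0 = 1, so 17 is not a witness.
Base 1775: x_0 = 1775^13983 mod 27967 = 27966. x_0 = 27966 ≡ −1, so 1775 is not a witness.
Base 19890: x_0 = 19890^13983 mod 27967 = 27966. x_0 = 27966 ≡ −1, so 19890 is not a witness.
Base 24122: x_0 = 24122^13983 mod 27967 = 1. x_0 = 1, so 24122 is not a witness.
No listed base is a witness for 27967.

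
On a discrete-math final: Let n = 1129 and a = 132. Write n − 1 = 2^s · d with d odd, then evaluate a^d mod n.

n − 1 = 1128 = 2^3 · 141, so s = 3 and d = 141.
132^141 mod 1129 = 31.

31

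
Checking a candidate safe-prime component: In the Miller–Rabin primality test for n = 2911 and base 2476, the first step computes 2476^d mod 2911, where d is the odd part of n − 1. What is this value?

n − 1 = 2910 = 2^1 · 1455, so s = 1 and d = 1455.
Repeated squaring mod 2911: 2476^1 ≡ 2476, 2476^2 ≡ 10, 2476^4 ≡ 100, 2476^8 ≡ 1267, 2476^16 ≡ 1328, 2476^32 ≡ 2429, 2476^64 ≡ 2355, 2476^128 ≡ 570, 2476^256 ≡ 1779, 2476^512 ≡ 584, 2476^1024 ≡ 469.
1455 = 1024 + 256 + 128 + 32 + 8 + 4 + 2 + 1, so 2476^1455 ≡ 469·1779·570·2429·1267·100·10·2476 ≡ 1887 (mod 2911).

1887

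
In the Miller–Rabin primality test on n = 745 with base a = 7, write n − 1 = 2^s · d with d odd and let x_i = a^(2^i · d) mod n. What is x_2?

496

n − 1 = 744 = 2^3 · 93, so s = 3 and d = 93.
x_0 = 7^93 mod 745 = 367.
x_1 = 367^2 mod 745 = 589.
x_2 = 589^2 mod 745 = 496.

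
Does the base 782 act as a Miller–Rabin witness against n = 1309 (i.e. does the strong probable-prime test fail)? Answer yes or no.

n − 1 = 1308 = 2^2 · 327, so s = 2 and d = 327.
x_0 = 782^327 mod 1309 = 34.
x_0 is neither 1 nor 1308, so continue squaring.
x_1 = 34^2 mod 1309 = 1156.
Reached i = s−1 = 1 without hitting −1: 782 is a Miller–Rabin witness and 1309 is composite.

yes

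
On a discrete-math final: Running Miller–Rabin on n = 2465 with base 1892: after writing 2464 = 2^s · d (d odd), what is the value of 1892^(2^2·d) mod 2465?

1016

n − 1 = 2464 = 2^5 · 77, so s = 5 and d = 77.
x_0 = 1892^77 mod 2465 = 1567.
x_1 = 1567^2 mod 2465 = 349.
x_2 = 349^2 mod 2465 = 1016.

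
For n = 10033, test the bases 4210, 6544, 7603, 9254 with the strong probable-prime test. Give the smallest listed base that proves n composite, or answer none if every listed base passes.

n − 1 = 10032 = 2^4 · 627, so s = 4 and d = 627.
Base 4210: x_0 = 4210^627 mod 10033 = 1. x_0 = 1, so 4210 is not a witness.
Base 6544: x_0 = 6544^627 mod 10033 = 9732. x_0 is neither 1 nor 10032, so continue squaring. x_1 = 9732^2 mod 10033 = 304. x_2 = 304^2 mod 10033 = 2119. x_3 = 2119^2 mod 10033 = 5410. Reached i = s−1 = 3 without hitting −1: 6544 is a Miller–Rabin witness and 10033 is composite.
Base 7603: x_0 = 7603^627 mod 10033 = 9071. x_0 is neither 1 nor 10032, so continue squaring. x_1 = 9071^2 mod 10033 = 2408. x_2 = 2408^2 mod 10033 = 9423. x_3 = 9423^2 mod 10033 = 879. Reached i = s−1 = 3 without hitting −1: 7603 is a Miller–Rabin witness and 10033 is composite.
Base 9254: x_0 = 9254^627 mod 10033 = 6150. x_0 is neither 1 nor 10032, so continue squaring. x_1 = 6150^2 mod 10033 = 8123. x_2 = 8123^2 mod 10033 = 6121. x_3 = 6121^2 mod 10033 = 3419. Reached i = s−1 = 3 without hitting −1: 9254 is a Miller–Rabin witness and 10033 is composite.
The smallest witness among the given bases is 6544.

6544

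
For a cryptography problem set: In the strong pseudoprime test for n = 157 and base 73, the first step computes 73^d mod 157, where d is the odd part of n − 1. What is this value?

129

n − 1 = 156 = 2^2 · 39, so s = 2 and d = 39.
Repeated squaring mod 157: 73^1 ≡ 73, 73^2 ≡ 148, 73^4 ≡ 81, 73^8 ≡ 124, 73^16 ≡ 147, 73^32 ≡ 100.
39 = 32 + 4 + 2 + 1, so 73^39 ≡ 100·81·148·73 ≡ 129 (mod 157).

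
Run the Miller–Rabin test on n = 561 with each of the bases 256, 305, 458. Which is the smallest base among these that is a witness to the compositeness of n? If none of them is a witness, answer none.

none

n − 1 = 560 = 2^4 · 35, so s = 4 and d = 35.
Base 256: x_0 = 256^35 mod 561 = 1. x_0 = 1, so 256 is not a witness.
Base 305: x_0 = 305^35 mod 561 = 560. x_0 = 560 ≡ −1, so 305 is not a witness.
Base 458: x_0 = 458^35 mod 561 = 560. x_0 = 560 ≡ −1, so 458 is not a witness.
No listed base is a witness for 561.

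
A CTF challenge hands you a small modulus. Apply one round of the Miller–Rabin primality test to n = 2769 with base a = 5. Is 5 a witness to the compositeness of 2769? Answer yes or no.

n − 1 = 2768 = 2^4 · 173, so s = 4 and d = 173.
x_0 = 5^173 mod 2769 = 551.
x_0 is neither 1 nor 2768, so continue squaring.
x_1 = 551^2 mod 2769 = 1780.
x_2 = 1780^2 mod 2769 = 664.
x_3 = 664^2 mod 2769 = 625.
Reached i = s−1 = 3 without hitting −1: 5 is a Miller–Rabin witness and 2769 is composite.

yes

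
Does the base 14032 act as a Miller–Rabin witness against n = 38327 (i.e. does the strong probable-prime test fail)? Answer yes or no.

no

n − 1 = 38326 = 2^1 · 19163, so s = 1 and d = 19163.
Repeated squaring mod 38327: 14032^1 ≡ 14032, 14032^2 ≡ 11225, 14032^4 ≡ 19776, 14032^8 ≡ 1468, 14032^16 ≡ 8712, 14032^32 ≡ 11484, 14032^64 ≡ 37376, 14032^128 ≡ 22880, 14032^256 ≡ 24234, 14032^512 ≡ 2135, 14032^1024 ≡ 35639, 14032^2048 ≡ 19868, 14032^4096 ≡ 7651, 14032^8192 ≡ 12472, 14032^16384 ≡ 19818.
19163 = 16384 + 2048 + 512 + 128 + 64 + 16 + 8 + 2 + 1, so 14032^19163 ≡ 19818·19868·2135·22880·37376·8712·1468·11225·14032 ≡ 1 (mod 38327).
x_0 = 14032^19163 mod 38327 = 1.
x_0 = 1, so 14032 is not a witness.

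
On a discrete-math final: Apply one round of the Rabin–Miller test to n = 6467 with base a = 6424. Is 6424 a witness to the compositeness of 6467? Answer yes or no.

yes

n − 1 = 6466 = 2^1 · 3233, so s = 1 and d = 3233.
x_0 = 6424^3233 mod 6467 = 3942.
x_0 ∉ {1, 6466} and s = 1, so 6424 is a Miller–Rabin witness and 6467 is composite.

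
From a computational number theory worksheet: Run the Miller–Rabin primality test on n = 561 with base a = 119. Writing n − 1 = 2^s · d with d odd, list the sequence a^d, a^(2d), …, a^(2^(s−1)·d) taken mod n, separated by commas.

n − 1 = 560 = 2^4 · 35, so s = 4 and d = 35.
x_0 = 119^35 mod 561 = 221.
x_1 = 221^2 mod 561 = 34.
x_2 = 34^2 mod 561 = 34.
x_3 = 34^2 mod 561 = 34.

221, 34, 34, 34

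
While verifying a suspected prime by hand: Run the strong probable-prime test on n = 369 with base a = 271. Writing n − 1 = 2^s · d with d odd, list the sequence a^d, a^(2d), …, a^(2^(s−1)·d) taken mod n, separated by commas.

n − 1 = 368 = 2^4 · 23, so s = 4 and d = 23.
x_0 = 271^23 mod 369 = 127.
x_1 = 127^2 mod 369 = 262.
x_2 = 262^2 mod 369 = 10.
x_3 = 10^2 mod 369 = 100.

127, 262, 10, 100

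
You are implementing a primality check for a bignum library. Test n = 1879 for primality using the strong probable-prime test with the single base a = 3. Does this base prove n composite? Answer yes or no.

n − 1 = 1878 = 2^1 · 939, so s = 1 and d = 939.
Repeated squaring mod 1879: 3^1 ≡ 3, 3^2 ≡ 9, 3^4 ≡ 81, 3^8 ≡ 924, 3^16 ≡ 710, 3^32 ≡ 528, 3^64 ≡ 692, 3^128 ≡ 1598, 3^256 ≡ 43, 3^512 ≡ 1849.
939 = 512 + 256 + 128 + 32 + 8 + 2 + 1, so 3^939 ≡ 1849·43·1598·528·924·9·3 ≡ 1878 (mod 1879).
x_0 = 3^939 mod 1879 = 1878.
x_0 = 1878 ≡ −1, so 3 is not a witness.

no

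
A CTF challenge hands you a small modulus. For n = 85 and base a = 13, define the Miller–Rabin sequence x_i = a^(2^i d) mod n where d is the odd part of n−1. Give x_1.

84

n − 1 = 84 = 2^2 · 21, so s = 2 and d = 21.
x_0 = 13^21 mod 85 = 13.
x_1 = 13^2 mod 85 = 84.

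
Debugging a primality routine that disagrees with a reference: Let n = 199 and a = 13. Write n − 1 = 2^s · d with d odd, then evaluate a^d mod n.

1

n − 1 = 198 = 2^1 · 99, so s = 1 and d = 99.
13^99 mod 199 = 1.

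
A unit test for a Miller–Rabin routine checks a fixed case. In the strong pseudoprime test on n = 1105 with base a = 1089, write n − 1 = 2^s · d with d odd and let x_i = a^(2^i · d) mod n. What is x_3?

n − 1 = 1104 = 2^4 · 69, so s = 4 and d = 69.
Repeated squaring mod 1105: 1089^1 ≡ 1089, 1089^2 ≡ 256, 1089^4 ≡ 341, 1089^8 ≡ 256, 1089^16 ≡ 341, 1089^32 ≡ 256, 1089^64 ≡ 341.
69 = 64 + 4 + 1, so 1089^69 ≡ 341·341·1089 ≡ 324 (mod 1105).
x_0 = 324.
x_1 = 324^2 mod 1105 = 1.
x_2 = 1^2 mod 1105 = 1.
x_3 = 1^2 mod 1105 = 1.

1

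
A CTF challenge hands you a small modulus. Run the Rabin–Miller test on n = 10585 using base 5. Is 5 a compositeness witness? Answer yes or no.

yes

n − 1 = 10584 = 2^3 · 1323, so s = 3 and d = 1323.
x_0 = 5^1323 mod 10585 = 9395.
x_0 is neither 1 nor 10584, so continue squaring.
x_1 = 9395^2 mod 10585 = 8295.
x_2 = 8295^2 mod 10585 = 4525.
Reached i = s−1 = 2 without hitting −1: 5 is a Miller–Rabin witness and 10585 is composite.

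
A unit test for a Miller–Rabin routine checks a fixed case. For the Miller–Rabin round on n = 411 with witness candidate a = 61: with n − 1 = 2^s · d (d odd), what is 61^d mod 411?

n − 1 = 410 = 2^1 · 205, so s = 1 and d = 205.
61^205 mod 411 = 61.

61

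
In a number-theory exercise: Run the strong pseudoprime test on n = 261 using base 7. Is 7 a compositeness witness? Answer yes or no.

yes

n − 1 = 260 = 2^2 · 65, so s = 2 and d = 65.
x_0 = 7^65 mod 261 = 49.
x_0 is neither 1 nor 260, so continue squaring.
x_1 = 49^2 mod 261 = 52.
Reached i = s−1 = 1 without hitting −1: 7 is a Miller–Rabin witness and 261 is composite.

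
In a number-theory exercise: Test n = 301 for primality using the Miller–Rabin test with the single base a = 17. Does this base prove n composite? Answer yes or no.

n − 1 = 300 = 2^2 · 75, so s = 2 and d = 75.
x_0 = 17^75 mod 301 = 279.
x_0 is neither 1 nor 300, so continue squaring.
x_1 = 279^2 mod 301 = 183.
Reached i = s−1 = 1 without hitting −1: 17 is a Miller–Rabin witness and 301 is composite.

yes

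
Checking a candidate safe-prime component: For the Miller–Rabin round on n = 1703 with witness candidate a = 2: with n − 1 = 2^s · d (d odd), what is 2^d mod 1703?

n − 1 = 1702 = 2^1 · 851, so s = 1 and d = 851.
2^851 mod 1703 = 722.

722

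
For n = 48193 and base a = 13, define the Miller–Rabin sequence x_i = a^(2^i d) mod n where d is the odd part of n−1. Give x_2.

n − 1 = 48192 = 2^6 · 753, so s = 6 and d = 753.
Repeated squaring mod 48193: 13^1 ≡ 13, 13^2 ≡ 169, 13^4 ≡ 28561, 13^8 ≡ 16003, 13^16 ≡ 46600, 13^32 ≡ 31613, 13^64 ≡ 3528, 13^128 ≡ 12990, 13^256 ≡ 16407, 13^512 ≡ 31744.
753 = 512 + 128 + 64 + 32 + 16 + 1, so 13^753 ≡ 31744·12990·3528·31613·46600·13 ≡ 20646 (mod 48193).
x_0 = 20646.
x_1 = 20646^2 mod 48193 = 38424.
x_2 = 38424^2 mod 48193 = 11221.

11221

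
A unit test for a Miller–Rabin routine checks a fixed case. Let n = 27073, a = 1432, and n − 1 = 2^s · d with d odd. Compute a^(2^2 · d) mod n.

13467

n − 1 = 27072 = 2^6 · 423, so s = 6 and d = 423.
Repeated squaring mod 27073: 1432^1 ≡ 1432, 1432^2 ≡ 20149, 1432^4 ≡ 22566, 1432^8 ≡ 8299, 1432^16 ≡ 26762, 1432^32 ≡ 15502, 1432^64 ≡ 12056, 1432^128 ≡ 19272, 1432^256 ≡ 22570.
423 = 256 + 128 + 32 + 4 + 2 + 1, so 1432^423 ≡ 22570·19272·15502·22566·20149·1432 ≡ 21895 (mod 27073).
x_0 = 21895.
x_1 = 21895^2 mod 27073 = 9414.
x_2 = 9414^2 mod 27073 = 13467.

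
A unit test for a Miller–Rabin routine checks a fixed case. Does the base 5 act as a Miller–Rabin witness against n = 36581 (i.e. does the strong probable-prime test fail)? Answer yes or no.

yes

n − 1 = 36580 = 2^2 · 9145, so s = 2 and d = 9145.
x_0 = 5^9145 mod 36581 = 15309.
x_0 is neither 1 nor 36580, so continue squaring.
x_1 = 15309^2 mod 36581 = 27595.
Reached i = s−1 = 1 without hitting −1: 5 is a Miller–Rabin witness and 36581 is composite.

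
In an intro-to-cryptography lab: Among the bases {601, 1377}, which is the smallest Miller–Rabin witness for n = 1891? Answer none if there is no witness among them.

1377

n − 1 = 1890 = 2^1 · 945, so s = 1 and d = 945.
Base 601: x_0 = 601^945 mod 1891 = 1890. x_0 = 1890 ≡ −1, so 601 is not a witness.
Base 1377: x_0 = 1377^945 mod 1891 = 743. x_0 ∉ {1, 1890} and s = 1, so 1377 is a Miller–Rabin witness and 1891 is composite.
The smallest witness among the given bases is 1377.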